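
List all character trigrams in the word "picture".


Word: "picture" (length 7)
Number of trigrams = 7 - 3 + 1 = 5
  Position 0: "pic"
  Position 1: "ict"
  Position 2: "ctu"
  Position 3: "tur"
  Position 4: "ure"
Trigrams = "pic", "ict", "ctu", "tur", "ure"


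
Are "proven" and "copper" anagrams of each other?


Word 1: "proven" → sorted: enoprv
Word 2: "copper" → sorted: ceoppr
Same letters? enoprv != ceoppr
Anagram = No


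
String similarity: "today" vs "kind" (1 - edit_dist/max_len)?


Word 1: "today" (length 5)
Word 2: "kind" (length 4)
One optimal edit sequence:
  1. delete 't'  (+1)
  2. substitute 'o' -> 'k'  (+1)
  3. substitute 'd' -> 'i'  (+1)
  4. substitute 'a' -> 'n'  (+1)
  5. substitute 'y' -> 'd'  (+1)
Edit distance = 5
Max length = max(5, 4) = 5
Similarity = 1 - 5/5
= 0.0000


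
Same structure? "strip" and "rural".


Pattern of "strip": [0, 1, 2, 3, 4]
Pattern of "rural": [0, 1, 0, 2, 3]
Patterns do not match
Same pattern = No


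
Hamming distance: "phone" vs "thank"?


Comparing character by character (same length = 5):
  Pos 0: 'p' vs 't' !=
  Pos 1: 'h' vs 'h' =
  Pos 2: 'o' vs 'a' !=
  Pos 3: 'n' vs 'n' =
  Pos 4: 'e' vs 'k' !=
Hamming distance = 3


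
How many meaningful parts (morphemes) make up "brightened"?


Word: "brightened"
Morphemes: bright | -en | -ed
Each morpheme carries meaning
= 3 morphemes


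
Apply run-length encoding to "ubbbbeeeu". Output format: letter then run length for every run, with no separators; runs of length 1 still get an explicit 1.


String: "ubbbbeeeu"
Scanning for consecutive runs:
  'u' x 1
  'b' x 4
  'e' x 3
  'u' x 1
RLE = "u1b4e3u1"


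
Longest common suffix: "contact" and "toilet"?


Word 1: "contact"
Word 2: "toilet"
Comparing from end:
  Pos -1: 't' == 't'
  Pos -2: 'c' != 'e' (stop)
LCS = "t" (length 1)


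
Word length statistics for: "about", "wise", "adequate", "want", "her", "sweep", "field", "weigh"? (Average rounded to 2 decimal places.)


Lengths: "about"=5, "wise"=4, "adequate"=8, "want"=4, "her"=3, "sweep"=5, "field"=5, "weigh"=5
Sum = 39, Count = 8
Average = 39/8 = 4.88
= avg=4.88, min=3, max=8


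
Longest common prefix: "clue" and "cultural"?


Word 1: "clue"
Word 2: "cultural"
Comparing from start:
  Pos 0: 'c' == 'c'
  Pos 1: 'l' != 'u' (stop)
LCP = "c" (length 1)


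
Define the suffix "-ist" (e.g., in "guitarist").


Suffix: -ist
Example: guitarist (guitar + -ist)
Meaning = one who practices


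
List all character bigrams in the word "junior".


Word: "junior" (length 6)
Number of bigrams = 6 - 2 + 1 = 5
  Position 0: "ju"
  Position 1: "un"
  Position 2: "ni"
  Position 3: "io"
  Position 4: "or"
Bigrams = "ju", "un", "ni", "io", "or"


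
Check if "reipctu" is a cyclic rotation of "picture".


Word: "picture", Candidate: "reipctu"
Method: check if candidate is substring of word+word
"picturepicture" contains "reipctu"? No
Is rotation = No


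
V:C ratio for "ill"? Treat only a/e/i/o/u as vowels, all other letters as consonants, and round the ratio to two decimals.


Word: "ill"
Vowels (a,e,i,o,u): 1
Consonants: 2
Ratio = 1/2
= 0.50


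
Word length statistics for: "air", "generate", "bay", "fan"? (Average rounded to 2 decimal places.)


Lengths: "air"=3, "generate"=8, "bay"=3, "fan"=3
Sum = 17, Count = 4
Average = 17/4 = 4.25
= avg=4.25, min=3, max=8


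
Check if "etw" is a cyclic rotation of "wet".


Word: "wet", Candidate: "etw"
Method: check if candidate is substring of word+word
"wetwet" contains "etw"? Yes
Is rotation = Yes


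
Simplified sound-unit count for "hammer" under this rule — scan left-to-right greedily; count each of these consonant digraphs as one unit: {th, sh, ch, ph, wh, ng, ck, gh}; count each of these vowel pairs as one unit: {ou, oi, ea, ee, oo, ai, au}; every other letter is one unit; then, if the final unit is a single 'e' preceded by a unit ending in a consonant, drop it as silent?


Word: "hammer" (6 letters)
Left-to-right scan:
  1. 'h' (letter)
  2. 'a' (letter)
  3. 'm' (letter)
  4. 'm' (letter)
  5. 'e' (letter)
  6. 'r' (letter)
Units from scan: 6
Sound units = 6 units


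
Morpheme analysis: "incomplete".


Word: "incomplete"
Morphemes: in- | complete
Each morpheme carries meaning
= 2 morphemes


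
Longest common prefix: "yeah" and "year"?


Word 1: "yeah"
Word 2: "year"
Comparing from start:
  Pos 0: 'y' == 'y'
  Pos 1: 'e' == 'e'
  Pos 2: 'a' == 'a'
  Pos 3: 'h' != 'r' (stop)
LCP = "yea" (length 3)


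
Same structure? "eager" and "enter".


Pattern of "eager": [0, 1, 2, 0, 3]
Pattern of "enter": [0, 1, 2, 0, 3]
Patterns match
Same pattern = Yes


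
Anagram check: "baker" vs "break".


Word 1: "baker" → sorted: abekr
Word 2: "break" → sorted: abekr
Same letters? abekr == abekr
Anagram = Yes


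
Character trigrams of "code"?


Word: "code" (length 4)
Number of trigrams = 4 - 3 + 1 = 2
  Position 0: "cod"
  Position 1: "ode"
Trigrams = "cod", "ode"


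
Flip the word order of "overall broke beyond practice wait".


Original: "overall broke beyond practice wait"
Words (1..n): overall | broke | beyond | practice | wait
Reversed (n..1): wait | practice | beyond | broke | overall
Result = "wait practice beyond broke overall"


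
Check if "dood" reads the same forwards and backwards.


Word: "dood"
Reversed: "dood"
Forward == Backward? dood == dood
Palindrome = Yes


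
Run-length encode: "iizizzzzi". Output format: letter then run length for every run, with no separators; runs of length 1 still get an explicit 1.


String: "iizizzzzi"
Scanning for consecutive runs:
  'i' x 2
  'z' x 1
  'i' x 1
  'z' x 4
  'i' x 1
RLE = "i2z1i1z4i1"


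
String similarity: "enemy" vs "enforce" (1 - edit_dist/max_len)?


Word 1: "enemy" (length 5)
Word 2: "enforce" (length 7)
One optimal edit sequence:
  1. keep 'e'
  2. keep 'n'
  3. insert 'f'  (+1)
  4. insert 'o'  (+1)
  5. substitute 'e' -> 'r'  (+1)
  6. substitute 'm' -> 'c'  (+1)
  7. substitute 'y' -> 'e'  (+1)
Edit distance = 5
Max length = max(5, 7) = 7
Similarity = 1 - 5/7
= 0.2857


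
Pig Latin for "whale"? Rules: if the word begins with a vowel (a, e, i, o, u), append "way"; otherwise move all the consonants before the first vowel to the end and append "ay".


Word: "whale"
Starts with consonant(s) → move to end, add 'ay'
Consonant cluster: "wh"
Pig Latin = "alewhay"


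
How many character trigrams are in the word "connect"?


Word: "connect" (length 7)
Number of 3-grams = length - 3 + 1 = 7 - 3 + 1
= 5


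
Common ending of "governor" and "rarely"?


Word 1: "governor"
Word 2: "rarely"
Comparing from end:
  Pos -1: 'r' != 'y' (stop)
LCS = "" (length 0)


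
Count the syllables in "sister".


Word: "sister"
Syllable breakdown: sis / ter
Counting: 2 parts
= 2 syllables


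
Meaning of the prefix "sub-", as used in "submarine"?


Prefix: sub-
Example: submarine = sub- + marine
Meaning = under / below


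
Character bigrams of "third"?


Word: "third" (length 5)
Number of bigrams = 5 - 2 + 1 = 4
  Position 0: "th"
  Position 1: "hi"
  Position 2: "ir"
  Position 3: "rd"
Bigrams = "th", "hi", "ir", "rd"


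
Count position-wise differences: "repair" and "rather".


Comparing character by character (same length = 6):
  Pos 0: 'r' vs 'r' =
  Pos 1: 'e' vs 'a' !=
  Pos 2: 'p' vs 't' !=
  Pos 3: 'a' vs 'h' !=
  Pos 4: 'i' vs 'e' !=
  Pos 5: 'r' vs 'r' =
Hamming distance = 4


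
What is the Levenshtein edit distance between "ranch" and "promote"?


Word 1: "ranch" (length 5)
Word 2: "promote" (length 7)
One optimal edit sequence (insert/delete/substitute each cost 1):
  1. insert 'p'  (+1)
  2. keep 'r'
  3. insert 'o'  (+1)
  4. substitute 'a' -> 'm'  (+1)
  5. substitute 'n' -> 'o'  (+1)
  6. substitute 'c' -> 't'  (+1)
  7. substitute 'h' -> 'e'  (+1)
Total edit operations: 6
Edit distance = 6


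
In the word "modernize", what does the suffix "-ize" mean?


Suffix: -ize
Example: modernize = modern + -ize
Meaning = to make


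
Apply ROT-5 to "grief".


Word: "grief"
Shift: 5
Each letter → (letter + shift) mod 26:
  'g' (6) + 5 = 11 → 'l'
  'r' (17) + 5 = 22 → 'w'
  'i' (8) + 5 = 13 → 'n'
  'e' (4) + 5 = 9 → 'j'
  'f' (5) + 5 = 10 → 'k'
Result = "lwnjk"


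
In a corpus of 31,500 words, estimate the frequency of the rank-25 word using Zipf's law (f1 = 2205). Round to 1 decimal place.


Zipf's law: f(r) = f(1) / r
f(1) = 2205
f(25) = 2205 / 25
= 88.2 occurrences


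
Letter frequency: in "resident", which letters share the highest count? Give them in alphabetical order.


Word: "resident"
Letter counts:
  'd': 1
  'e': 2
  'i': 1
  'n': 1
  'r': 1
  's': 1
  't': 1
Maximum count = 2
Most frequent = 'e' (2 times each)


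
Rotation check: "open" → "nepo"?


Word: "open", Candidate: "nepo"
Method: check if candidate is substring of word+word
"openopen" contains "nepo"? No
Is rotation = No


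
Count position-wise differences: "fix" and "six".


Comparing character by character (same length = 3):
  Pos 0: 'f' vs 's' !=
  Pos 1: 'i' vs 'i' =
  Pos 2: 'x' vs 'x' =
Hamming distance = 1


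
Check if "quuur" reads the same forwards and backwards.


Word: "quuur"
Reversed: "ruuuq"
Forward == Backward? quuur != ruuuq
Palindrome = No


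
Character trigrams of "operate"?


Word: "operate" (length 7)
Number of trigrams = 7 - 3 + 1 = 5
  Position 0: "ope"
  Position 1: "per"
  Position 2: "era"
  Position 3: "rat"
  Position 4: "ate"
Trigrams = "ope", "per", "era", "rat", "ate"


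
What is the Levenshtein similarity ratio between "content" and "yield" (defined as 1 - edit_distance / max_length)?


Word 1: "content" (length 7)
Word 2: "yield" (length 5)
One optimal edit sequence:
  1. delete 'c'  (+1)
  2. delete 'o'  (+1)
  3. substitute 'n' -> 'y'  (+1)
  4. substitute 't' -> 'i'  (+1)
  5. keep 'e'
  6. substitute 'n' -> 'l'  (+1)
  7. substitute 't' -> 'd'  (+1)
Edit distance = 6
Max length = max(7, 5) = 7
Similarity = 1 - 6/7
= 0.1429


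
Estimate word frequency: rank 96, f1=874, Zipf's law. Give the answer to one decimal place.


Zipf's law: f(r) = f(1) / r
f(1) = 874
f(96) = 874 / 96
= 9.1 occurrences


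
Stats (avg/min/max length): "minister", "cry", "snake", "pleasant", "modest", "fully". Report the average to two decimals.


Lengths: "minister"=8, "cry"=3, "snake"=5, "pleasant"=8, "modest"=6, "fully"=5
Sum = 35, Count = 6
Average = 35/6 = 5.83
= avg=5.83, min=3, max=8


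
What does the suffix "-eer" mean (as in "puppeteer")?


Suffix: -eer
As in: puppeteer -> puppet + -eer
Meaning = one who is concerned with


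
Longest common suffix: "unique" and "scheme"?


Word 1: "unique"
Word 2: "scheme"
Comparing from end:
  Pos -1: 'e' == 'e'
  Pos -2: 'u' != 'm' (stop)
LCS = "e" (length 1)


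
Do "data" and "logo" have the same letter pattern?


Pattern of "data": [0, 1, 2, 1]
Pattern of "logo": [0, 1, 2, 1]
Patterns match
Same pattern = Yes


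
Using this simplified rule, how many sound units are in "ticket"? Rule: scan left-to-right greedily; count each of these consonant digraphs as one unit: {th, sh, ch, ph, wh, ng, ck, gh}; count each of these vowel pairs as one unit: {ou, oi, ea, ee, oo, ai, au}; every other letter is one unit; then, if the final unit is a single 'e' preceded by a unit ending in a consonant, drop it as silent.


Word: "ticket" (6 letters)
Left-to-right scan:
  [1] 't' (letter)
  [2] 'i' (letter)
  [3] 'ck' (digraph)
  [4] 'e' (letter)
  [5] 't' (letter)
Units from scan: 5
Sound units = 5 units


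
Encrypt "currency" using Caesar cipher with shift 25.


Word: "currency"
Shift: 25
Each letter → (letter + shift) mod 26:
  'c' (2) + 25 = 1 → 'b'
  'u' (20) + 25 = 19 → 't'
  'r' (17) + 25 = 16 → 'q'
  'r' (17) + 25 = 16 → 'q'
  'e' (4) + 25 = 3 → 'd'
  'n' (13) + 25 = 12 → 'm'
  'c' (2) + 25 = 1 → 'b'
  'y' (24) + 25 = 23 → 'x'
Result = "btqqdmbx"


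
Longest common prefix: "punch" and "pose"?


Word 1: "punch"
Word 2: "pose"
Comparing from start:
  Pos 0: 'p' == 'p'
  Pos 1: 'u' != 'o' (stop)
LCP = "p" (length 1)


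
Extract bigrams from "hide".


Word: "hide" (length 4)
Number of bigrams = 4 - 2 + 1 = 3
  Position 0: "hi"
  Position 1: "id"
  Position 2: "de"
Bigrams = "hi", "id", "de"


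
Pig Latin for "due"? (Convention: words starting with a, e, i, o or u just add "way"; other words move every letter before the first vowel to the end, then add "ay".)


Word: "due"
Starts with consonant(s) → move to end, add 'ay'
Consonant cluster: "d"
Pig Latin = "ueday"


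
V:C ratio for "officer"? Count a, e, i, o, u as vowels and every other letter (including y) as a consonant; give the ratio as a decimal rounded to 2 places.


Word: "officer"
Vowels (a,e,i,o,u): 3
Consonants: 4
Ratio = 3/4
= 0.75


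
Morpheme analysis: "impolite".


Word: "impolite"
Morphemes: im- / polite
Each morpheme carries meaning
= 2 morphemes


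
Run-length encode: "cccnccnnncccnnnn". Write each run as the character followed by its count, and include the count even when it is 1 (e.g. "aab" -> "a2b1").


String: "cccnccnnncccnnnn"
Scanning for consecutive runs:
  'c' x 3
  'n' x 1
  'c' x 2
  'n' x 3
  'c' x 3
  'n' x 4
RLE = "c3n1c2n3c3n4"


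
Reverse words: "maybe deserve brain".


Original: "maybe deserve brain"
Words (1..n): maybe | deserve | brain
Reversed (n..1): brain | deserve | maybe
Result = "brain deserve maybe"


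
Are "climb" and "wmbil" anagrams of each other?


Word 1: "climb" → sorted: bcilm
Word 2: "wmbil" → sorted: bilmw
Same letters? bcilm != bilmw
Anagram = No


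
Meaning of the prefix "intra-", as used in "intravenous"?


Prefix: intra-
Example: intravenous (intra- + venous)
Meaning = within


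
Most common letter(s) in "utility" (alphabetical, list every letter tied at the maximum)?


Word: "utility"
Letter counts:
  'i': 2
  'l': 1
  't': 2
  'u': 1
  'y': 1
Maximum count = 2
Most frequent = 'i', 't' (2 times each)


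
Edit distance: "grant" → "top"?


Word 1: "grant" (length 5)
Word 2: "top" (length 3)
One optimal edit sequence (insert/delete/substitute each cost 1):
  1. delete 'g'  (+1)
  2. delete 'r'  (+1)
  3. substitute 'a' -> 't'  (+1)
  4. substitute 'n' -> 'o'  (+1)
  5. substitute 't' -> 'p'  (+1)
Total edit operations: 5
Edit distance = 5


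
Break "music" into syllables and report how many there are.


Word: "music"
Syllable breakdown: mu-sic
Counting: 2 parts
= 2 syllables


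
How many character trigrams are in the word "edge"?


Word: "edge" (length 4)
Number of 3-grams = length - 3 + 1 = 4 - 3 + 1
= 2


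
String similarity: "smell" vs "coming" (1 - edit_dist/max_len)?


Word 1: "smell" (length 5)
Word 2: "coming" (length 6)
One optimal edit sequence:
  1. insert 'c'  (+1)
  2. substitute 's' -> 'o'  (+1)
  3. keep 'm'
  4. substitute 'e' -> 'i'  (+1)
  5. substitute 'l' -> 'n'  (+1)
  6. substitute 'l' -> 'g'  (+1)
Edit distance = 5
Max length = max(5, 6) = 6
Similarity = 1 - 5/6
= 0.1667


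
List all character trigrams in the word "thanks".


Word: "thanks" (length 6)
Number of trigrams = 6 - 3 + 1 = 4
  Position 0: "tha"
  Position 1: "han"
  Position 2: "ank"
  Position 3: "nks"
Trigrams = "tha", "han", "ank", "nks"


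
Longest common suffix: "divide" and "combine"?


Word 1: "divide"
Word 2: "combine"
Comparing from end:
  Pos -1: 'e' == 'e'
  Pos -2: 'd' != 'n' (stop)
LCS = "e" (length 1)


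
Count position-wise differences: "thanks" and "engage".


Comparing character by character (same length = 6):
  Pos 0: 't' vs 'e' !=
  Pos 1: 'h' vs 'n' !=
  Pos 2: 'a' vs 'g' !=
  Pos 3: 'n' vs 'a' !=
  Pos 4: 'k' vs 'g' !=
  Pos 5: 's' vs 'e' !=
Hamming distance = 6


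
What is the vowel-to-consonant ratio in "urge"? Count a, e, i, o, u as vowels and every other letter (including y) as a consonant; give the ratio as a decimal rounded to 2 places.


Word: "urge"
Vowels (a,e,i,o,u): 2
Consonants: 2
Ratio = 2/2
= 1.00


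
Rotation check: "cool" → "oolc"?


Word: "cool", Candidate: "oolc"
Method: check if candidate is substring of word+word
"coolcool" contains "oolc"? Yes
Is rotation = Yes


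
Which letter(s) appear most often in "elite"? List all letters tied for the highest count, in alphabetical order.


Word: "elite"
Letter counts:
  'e': 2
  'i': 1
  'l': 1
  't': 1
Maximum count = 2
Most frequent = 'e' (2 times each)


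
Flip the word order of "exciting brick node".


Original: "exciting brick node"
Words (1..n): exciting | brick | node
Reversed (n..1): node | brick | exciting
Result = "node brick exciting"


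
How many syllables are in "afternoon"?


Word: "afternoon"
Syllable breakdown: af | ter | noon
Counting: 3 parts
= 3 syllables


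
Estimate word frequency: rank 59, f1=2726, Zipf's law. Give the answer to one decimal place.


Zipf's law: f(r) = f(1) / r
f(1) = 2726
f(59) = 2726 / 59
= 46.2 occurrences


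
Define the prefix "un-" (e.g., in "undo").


Prefix: un-
Example: undo (un- + do)
Meaning = not / reverse


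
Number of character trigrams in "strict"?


Word: "strict" (length 6)
Number of 3-grams = length - 3 + 1 = 6 - 3 + 1
= 4


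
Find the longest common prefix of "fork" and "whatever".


Word 1: "fork"
Word 2: "whatever"
Comparing from start:
  Pos 0: 'f' != 'w' (stop)
LCP = "" (length 0)


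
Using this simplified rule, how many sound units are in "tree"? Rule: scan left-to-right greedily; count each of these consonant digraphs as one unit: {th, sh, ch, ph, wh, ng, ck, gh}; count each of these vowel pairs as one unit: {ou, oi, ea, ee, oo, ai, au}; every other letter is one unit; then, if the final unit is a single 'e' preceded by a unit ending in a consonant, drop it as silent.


Word: "tree" (4 letters)
Left-to-right scan:
  (1) 't' (letter)
  (2) 'r' (letter)
  (3) 'ee' (vowel-pair)
Units from scan: 3
Sound units = 3 units


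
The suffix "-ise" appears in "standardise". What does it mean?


Suffix: -ise
As in: standardise -> standard + -ise
Meaning = to make


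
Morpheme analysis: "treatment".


Word: "treatment"
Morphemes: treat + -ment
Each morpheme carries meaning
= 2 morphemes


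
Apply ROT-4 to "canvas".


Word: "canvas"
Shift: 4
Each letter → (letter + shift) mod 26:
  'c' (2) + 4 = 6 → 'g'
  'a' (0) + 4 = 4 → 'e'
  'n' (13) + 4 = 17 → 'r'
  'v' (21) + 4 = 25 → 'z'
  'a' (0) + 4 = 4 → 'e'
  's' (18) + 4 = 22 → 'w'
Result = "gerzew"


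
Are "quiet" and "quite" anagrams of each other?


Word 1: "quiet" → sorted: eiqtu
Word 2: "quite" → sorted: eiqtu
Same letters? eiqtu == eiqtu
Anagram = Yes


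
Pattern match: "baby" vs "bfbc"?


Pattern of "baby": [0, 1, 0, 2]
Pattern of "bfbc": [0, 1, 0, 2]
Patterns match
Same pattern = Yes


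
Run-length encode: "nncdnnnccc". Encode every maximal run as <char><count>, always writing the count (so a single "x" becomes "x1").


String: "nncdnnnccc"
Scanning for consecutive runs:
  'n' x 2
  'c' x 1
  'd' x 1
  'n' x 3
  'c' x 3
RLE = "n2c1d1n3c3"


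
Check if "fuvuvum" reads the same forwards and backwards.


Word: "fuvuvum"
Reversed: "muvuvuf"
Forward == Backward? fuvuvum != muvuvuf
Palindrome = No


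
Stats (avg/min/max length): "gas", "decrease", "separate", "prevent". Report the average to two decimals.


Lengths: "gas"=3, "decrease"=8, "separate"=8, "prevent"=7
Sum = 26, Count = 4
Average = 26/4 = 6.50
= avg=6.50, min=3, max=8


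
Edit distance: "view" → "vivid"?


Word 1: "view" (length 4)
Word 2: "vivid" (length 5)
One optimal edit sequence (insert/delete/substitute each cost 1):
  1. keep 'v'
  2. keep 'i'
  3. insert 'v'  (+1)
  4. substitute 'e' -> 'i'  (+1)
  5. substitute 'w' -> 'd'  (+1)
Total edit operations: 3
Edit distance = 3


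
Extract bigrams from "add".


Word: "add" (length 3)
Number of bigrams = 3 - 2 + 1 = 2
  Position 0: "ad"
  Position 1: "dd"
Bigrams = "ad", "dd"


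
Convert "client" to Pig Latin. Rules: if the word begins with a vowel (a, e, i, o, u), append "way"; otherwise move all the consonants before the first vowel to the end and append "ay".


Word: "client"
Starts with consonant(s) → move to end, add 'ay'
Consonant cluster: "cl"
Pig Latin = "ientclay"


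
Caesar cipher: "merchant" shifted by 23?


Word: "merchant"
Shift: 23
Each letter → (letter + shift) mod 26:
  'm' (12) + 23 = 9 → 'j'
  'e' (4) + 23 = 1 → 'b'
  'r' (17) + 23 = 14 → 'o'
  'c' (2) + 23 = 25 → 'z'
  'h' (7) + 23 = 4 → 'e'
  'a' (0) + 23 = 23 → 'x'
  'n' (13) + 23 = 10 → 'k'
  't' (19) + 23 = 16 → 'q'
Result = "jbozexkq"


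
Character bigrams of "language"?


Word: "language" (length 8)
Number of bigrams = 8 - 2 + 1 = 7
  Position 0: "la"
  Position 1: "an"
  Position 2: "ng"
  Position 3: "gu"
  Position 4: "ua"
  Position 5: "ag"
  Position 6: "ge"
Bigrams = "la", "an", "ng", "gu", "ua", "ag", "ge"


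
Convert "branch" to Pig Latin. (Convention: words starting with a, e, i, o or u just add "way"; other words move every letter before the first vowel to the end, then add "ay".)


Word: "branch"
Starts with consonant(s) → move to end, add 'ay'
Consonant cluster: "br"
Pig Latin = "anchbray"


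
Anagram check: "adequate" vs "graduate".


Word 1: "adequate" → sorted: aadeeqtu
Word 2: "graduate" → sorted: aadegrtu
Same letters? aadeeqtu != aadegrtu
Anagram = No


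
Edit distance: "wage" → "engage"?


Word 1: "wage" (length 4)
Word 2: "engage" (length 6)
One optimal edit sequence (insert/delete/substitute each cost 1):
  1. insert 'e'  (+1)
  2. insert 'n'  (+1)
  3. substitute 'w' -> 'g'  (+1)
  4. keep 'a'
  5. keep 'g'
  6. keep 'e'
Total edit operations: 3
Edit distance = 3


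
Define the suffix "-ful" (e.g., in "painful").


Suffix: -ful
Example: painful = pain + -ful
Meaning = full of


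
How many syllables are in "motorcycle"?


Word: "motorcycle"
Syllable breakdown: mo-tor-cy-cle
Counting: 4 parts
= 4 syllables


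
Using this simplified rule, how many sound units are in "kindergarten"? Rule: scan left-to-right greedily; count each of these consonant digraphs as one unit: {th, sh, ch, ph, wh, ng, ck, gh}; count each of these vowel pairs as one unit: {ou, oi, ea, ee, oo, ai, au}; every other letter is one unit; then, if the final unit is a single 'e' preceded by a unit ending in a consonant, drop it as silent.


Word: "kindergarten" (12 letters)
Left-to-right scan:
  [1] 'k' (letter)
  [2] 'i' (letter)
  [3] 'n' (letter)
  [4] 'd' (letter)
  [5] 'e' (letter)
  [6] 'r' (letter)
  [7] 'g' (letter)
  [8] 'a' (letter)
  [9] 'r' (letter)
  [10] 't' (letter)
  [11] 'e' (letter)
  [12] 'n' (letter)
Units from scan: 12
Sound units = 12 units


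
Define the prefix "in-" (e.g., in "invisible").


Prefix: in-
Example: invisible = in- + visible
Meaning = not / into


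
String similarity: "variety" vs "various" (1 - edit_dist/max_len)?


Word 1: "variety" (length 7)
Word 2: "various" (length 7)
One optimal edit sequence:
  1. keep 'v'
  2. keep 'a'
  3. keep 'r'
  4. keep 'i'
  5. substitute 'e' -> 'o'  (+1)
  6. substitute 't' -> 'u'  (+1)
  7. substitute 'y' -> 's'  (+1)
Edit distance = 3
Max length = max(7, 7) = 7
Similarity = 1 - 3/7
= 0.5714


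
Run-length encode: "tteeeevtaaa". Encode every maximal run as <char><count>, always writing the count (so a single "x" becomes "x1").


String: "tteeeevtaaa"
Scanning for consecutive runs:
  't' x 2
  'e' x 4
  'v' x 1
  't' x 1
  'a' x 3
RLE = "t2e4v1t1a3"


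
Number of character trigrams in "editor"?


Word: "editor" (length 6)
Number of 3-grams = length - 3 + 1 = 6 - 3 + 1
= 4


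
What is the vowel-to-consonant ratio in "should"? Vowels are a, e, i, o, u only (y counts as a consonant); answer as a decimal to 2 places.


Word: "should"
Vowels (a,e,i,o,u): 2
Consonants: 4
Ratio = 2/4
= 0.50


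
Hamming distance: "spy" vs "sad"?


Comparing character by character (same length = 3):
  Pos 0: 's' vs 's' =
  Pos 1: 'p' vs 'a' !=
  Pos 2: 'y' vs 'd' !=
Hamming distance = 2


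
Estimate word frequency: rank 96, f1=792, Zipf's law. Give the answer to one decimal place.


Zipf's law: f(r) = f(1) / r
f(1) = 792
f(96) = 792 / 96
= 8.3 occurrences


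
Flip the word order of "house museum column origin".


Original: "house museum column origin"
Words (1..n): house | museum | column | origin
Reversed (n..1): origin | column | museum | house
Result = "origin column museum house"


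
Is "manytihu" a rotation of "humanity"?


Word: "humanity", Candidate: "manytihu"
Method: check if candidate is substring of word+word
"humanityhumanity" contains "manytihu"? No
Is rotation = No


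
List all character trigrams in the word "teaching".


Word: "teaching" (length 8)
Number of trigrams = 8 - 3 + 1 = 6
  Position 0: "tea"
  Position 1: "eac"
  Position 2: "ach"
  Position 3: "chi"
  Position 4: "hin"
  Position 5: "ing"
Trigrams = "tea", "eac", "ach", "chi", "hin", "ing"


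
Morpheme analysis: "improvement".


Word: "improvement"
Morphemes: improve | -ment
Each morpheme carries meaning
= 2 morphemes


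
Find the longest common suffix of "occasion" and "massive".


Word 1: "occasion"
Word 2: "massive"
Comparing from end:
  Pos -1: 'n' != 'e' (stop)
LCS = "" (length 0)


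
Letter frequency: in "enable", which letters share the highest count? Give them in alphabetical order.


Word: "enable"
Letter counts:
  'a': 1
  'b': 1
  'e': 2
  'l': 1
  'n': 1
Maximum count = 2
Most frequent = 'e' (2 times each)


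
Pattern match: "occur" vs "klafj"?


Pattern of "occur": [0, 1, 1, 2, 3]
Pattern of "klafj": [0, 1, 2, 3, 4]
Patterns do not match
Same pattern = No


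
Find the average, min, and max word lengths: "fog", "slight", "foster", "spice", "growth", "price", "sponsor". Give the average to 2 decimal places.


Lengths: "fog"=3, "slight"=6, "foster"=6, "spice"=5, "growth"=6, "price"=5, "sponsor"=7
Sum = 38, Count = 7
Average = 38/7 = 5.43
= avg=5.43, min=3, max=7


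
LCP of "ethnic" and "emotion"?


Word 1: "ethnic"
Word 2: "emotion"
Comparing from start:
  Pos 0: 'e' == 'e'
  Pos 1: 't' != 'm' (stop)
LCP = "e" (length 1)


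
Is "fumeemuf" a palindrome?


Word: "fumeemuf"
Reversed: "fumeemuf"
Forward == Backward? fumeemuf == fumeemuf
Palindrome = Yes


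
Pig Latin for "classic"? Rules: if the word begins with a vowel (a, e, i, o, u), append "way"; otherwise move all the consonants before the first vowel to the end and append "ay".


Word: "classic"
Starts with consonant(s) → move to end, add 'ay'
Consonant cluster: "cl"
Pig Latin = "assicclay"


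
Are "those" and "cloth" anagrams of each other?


Word 1: "those" → sorted: ehost
Word 2: "cloth" → sorted: chlot
Same letters? ehost != chlot
Anagram = No


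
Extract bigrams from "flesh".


Word: "flesh" (length 5)
Number of bigrams = 5 - 2 + 1 = 4
  Position 0: "fl"
  Position 1: "le"
  Position 2: "es"
  Position 3: "sh"
Bigrams = "fl", "le", "es", "sh"


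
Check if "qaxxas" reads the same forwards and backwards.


Word: "qaxxas"
Reversed: "saxxaq"
Forward == Backward? qaxxas != saxxaq
Palindrome = No


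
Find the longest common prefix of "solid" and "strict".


Word 1: "solid"
Word 2: "strict"
Comparing from start:
  Pos 0: 's' == 's'
  Pos 1: 'o' != 't' (stop)
LCP = "s" (length 1)


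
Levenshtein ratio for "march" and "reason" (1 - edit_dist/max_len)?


Word 1: "march" (length 5)
Word 2: "reason" (length 6)
One optimal edit sequence:
  1. insert 'r'  (+1)
  2. substitute 'm' -> 'e'  (+1)
  3. keep 'a'
  4. substitute 'r' -> 's'  (+1)
  5. substitute 'c' -> 'o'  (+1)
  6. substitute 'h' -> 'n'  (+1)
Edit distance = 5
Max length = max(5, 6) = 6
Similarity = 1 - 5/6
= 0.1667


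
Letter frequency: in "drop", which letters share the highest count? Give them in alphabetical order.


Word: "drop"
Letter counts:
  'd': 1
  'o': 1
  'p': 1
  'r': 1
Maximum count = 1
Most frequent = 'd', 'o', 'p', 'r' (1 time each)


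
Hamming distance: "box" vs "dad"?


Comparing character by character (same length = 3):
  Pos 0: 'b' vs 'd' !=
  Pos 1: 'o' vs 'a' !=
  Pos 2: 'x' vs 'd' !=
Hamming distance = 3


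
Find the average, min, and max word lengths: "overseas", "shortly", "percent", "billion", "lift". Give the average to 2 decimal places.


Lengths: "overseas"=8, "shortly"=7, "percent"=7, "billion"=7, "lift"=4
Sum = 33, Count = 5
Average = 33/5 = 6.60
= avg=6.60, min=4, max=8


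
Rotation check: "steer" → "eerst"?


Word: "steer", Candidate: "eerst"
Method: check if candidate is substring of word+word
"steersteer" contains "eerst"? Yes
Is rotation = Yes


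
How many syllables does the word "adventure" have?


Word: "adventure"
Syllable breakdown: ad | ven | ture
Counting: 3 parts
= 3 syllables


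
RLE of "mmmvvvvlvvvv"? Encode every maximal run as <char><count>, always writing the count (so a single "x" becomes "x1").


String: "mmmvvvvlvvvv"
Scanning for consecutive runs:
  'm' x 3
  'v' x 4
  'l' x 1
  'v' x 4
RLE = "m3v4l1v4"


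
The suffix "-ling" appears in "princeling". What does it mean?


Suffix: -ling
Example: princeling = prince + -ling
Meaning = small / young


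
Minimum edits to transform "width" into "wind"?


Word 1: "width" (length 5)
Word 2: "wind" (length 4)
One optimal edit sequence (insert/delete/substitute each cost 1):
  1. keep 'w'
  2. keep 'i'
  3. delete 'd'  (+1)
  4. substitute 't' -> 'n'  (+1)
  5. substitute 'h' -> 'd'  (+1)
Total edit operations: 3
Edit distance = 3


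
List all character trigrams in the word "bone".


Word: "bone" (length 4)
Number of trigrams = 4 - 3 + 1 = 2
  Position 0: "bon"
  Position 1: "one"
Trigrams = "bon", "one"


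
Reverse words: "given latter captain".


Original: "given latter captain"
Words (1..n): given | latter | captain
Reversed (n..1): captain | latter | given
Result = "captain latter given"


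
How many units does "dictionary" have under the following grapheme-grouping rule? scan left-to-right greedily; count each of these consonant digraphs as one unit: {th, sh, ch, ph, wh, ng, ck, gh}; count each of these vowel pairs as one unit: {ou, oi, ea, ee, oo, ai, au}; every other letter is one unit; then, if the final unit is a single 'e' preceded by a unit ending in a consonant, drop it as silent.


Word: "dictionary" (10 letters)
Left-to-right scan:
  [1] 'd' (letter)
  [2] 'i' (letter)
  [3] 'c' (letter)
  [4] 't' (letter)
  [5] 'i' (letter)
  [6] 'o' (letter)
  [7] 'n' (letter)
  [8] 'a' (letter)
  [9] 'r' (letter)
  [10] 'y' (letter)
Units from scan: 10
Sound units = 10 units


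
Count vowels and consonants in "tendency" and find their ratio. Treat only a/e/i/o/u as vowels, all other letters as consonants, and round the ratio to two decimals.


Word: "tendency"
Vowels (a,e,i,o,u): 2
Consonants: 6
Ratio = 2/6
= 0.33


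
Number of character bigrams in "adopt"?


Word: "adopt" (length 5)
Number of 2-grams = length - 2 + 1 = 5 - 2 + 1
= 4


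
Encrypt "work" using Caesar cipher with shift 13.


Word: "work"
Shift: 13
Each letter → (letter + shift) mod 26:
  'w' (22) + 13 = 9 → 'j'
  'o' (14) + 13 = 1 → 'b'
  'r' (17) + 13 = 4 → 'e'
  'k' (10) + 13 = 23 → 'x'
Result = "jbex"


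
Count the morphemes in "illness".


Word: "illness"
Morphemes: ill / -ness
Each morpheme carries meaning
= 2 morphemes


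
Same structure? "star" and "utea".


Pattern of "star": [0, 1, 2, 3]
Pattern of "utea": [0, 1, 2, 3]
Patterns match
Same pattern = Yes


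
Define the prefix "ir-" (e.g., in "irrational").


Prefix: ir-
Example: irrational = ir- + rational
Meaning = not


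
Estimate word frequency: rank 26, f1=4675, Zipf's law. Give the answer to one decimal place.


Zipf's law: f(r) = f(1) / r
f(1) = 4675
f(26) = 4675 / 26
= 179.8 occurrences


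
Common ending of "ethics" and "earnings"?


Word 1: "ethics"
Word 2: "earnings"
Comparing from end:
  Pos -1: 's' == 's'
  Pos -2: 'c' != 'g' (stop)
LCS = "s" (length 1)


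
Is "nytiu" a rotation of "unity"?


Word: "unity", Candidate: "nytiu"
Method: check if candidate is substring of word+word
"unityunity" contains "nytiu"? No
Is rotation = No


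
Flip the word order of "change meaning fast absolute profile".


Original: "change meaning fast absolute profile"
Words (1..n): change | meaning | fast | absolute | profile
Reversed (n..1): profile | absolute | fast | meaning | change
Result = "profile absolute fast meaning change"


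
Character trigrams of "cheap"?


Word: "cheap" (length 5)
Number of trigrams = 5 - 3 + 1 = 3
  Position 0: "che"
  Position 1: "hea"
  Position 2: "eap"
Trigrams = "che", "hea", "eap"


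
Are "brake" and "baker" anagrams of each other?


Word 1: "brake" → sorted: abekr
Word 2: "baker" → sorted: abekr
Same letters? abekr == abekr
Anagram = Yes


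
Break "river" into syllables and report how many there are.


Word: "river"
Syllable breakdown: riv / er
Counting: 2 parts
= 2 syllables


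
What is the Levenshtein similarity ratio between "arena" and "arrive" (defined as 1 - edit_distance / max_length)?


Word 1: "arena" (length 5)
Word 2: "arrive" (length 6)
One optimal edit sequence:
  1. keep 'a'
  2. insert 'r'  (+1)
  3. keep 'r'
  4. substitute 'e' -> 'i'  (+1)
  5. substitute 'n' -> 'v'  (+1)
  6. substitute 'a' -> 'e'  (+1)
Edit distance = 4
Max length = max(5, 6) = 6
Similarity = 1 - 4/6
= 0.3333


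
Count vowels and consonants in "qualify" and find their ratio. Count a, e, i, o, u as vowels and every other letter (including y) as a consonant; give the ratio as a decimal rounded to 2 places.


Word: "qualify"
Vowels (a,e,i,o,u): 3
Consonants: 4
Ratio = 3/4
= 0.75


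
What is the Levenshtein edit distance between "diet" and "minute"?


Word 1: "diet" (length 4)
Word 2: "minute" (length 6)
One optimal edit sequence (insert/delete/substitute each cost 1):
  1. substitute 'd' -> 'm'  (+1)
  2. keep 'i'
  3. insert 'n'  (+1)
  4. substitute 'e' -> 'u'  (+1)
  5. keep 't'
  6. insert 'e'  (+1)
Total edit operations: 4
Edit distance = 4


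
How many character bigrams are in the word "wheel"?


Word: "wheel" (length 5)
Number of 2-grams = length - 2 + 1 = 5 - 2 + 1
= 4


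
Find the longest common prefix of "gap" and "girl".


Word 1: "gap"
Word 2: "girl"
Comparing from start:
  Pos 0: 'g' == 'g'
  Pos 1: 'a' != 'i' (stop)
LCP = "g" (length 1)


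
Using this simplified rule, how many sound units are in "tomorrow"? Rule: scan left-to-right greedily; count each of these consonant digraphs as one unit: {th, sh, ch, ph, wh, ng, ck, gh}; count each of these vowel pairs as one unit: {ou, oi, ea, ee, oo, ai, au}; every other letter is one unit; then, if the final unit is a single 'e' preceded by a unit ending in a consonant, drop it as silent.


Word: "tomorrow" (8 letters)
Left-to-right scan:
  [1] 't' (letter)
  [2] 'o' (letter)
  [3] 'm' (letter)
  [4] 'o' (letter)
  [5] 'r' (letter)
  [6] 'r' (letter)
  [7] 'o' (letter)
  [8] 'w' (letter)
Units from scan: 8
Sound units = 8 units


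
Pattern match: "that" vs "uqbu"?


Pattern of "that": [0, 1, 2, 0]
Pattern of "uqbu": [0, 1, 2, 0]
Patterns match
Same pattern = Yes


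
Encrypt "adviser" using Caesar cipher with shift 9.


Word: "adviser"
Shift: 9
Each letter → (letter + shift) mod 26:
  'a' (0) + 9 = 9 → 'j'
  'd' (3) + 9 = 12 → 'm'
  'v' (21) + 9 = 4 → 'e'
  'i' (8) + 9 = 17 → 'r'
  's' (18) + 9 = 1 → 'b'
  'e' (4) + 9 = 13 → 'n'
  'r' (17) + 9 = 0 → 'a'
Result = "jmerbna"


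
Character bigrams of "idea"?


Word: "idea" (length 4)
Number of bigrams = 4 - 2 + 1 = 3
  Position 0: "id"
  Position 1: "de"
  Position 2: "ea"
Bigrams = "id", "de", "ea"


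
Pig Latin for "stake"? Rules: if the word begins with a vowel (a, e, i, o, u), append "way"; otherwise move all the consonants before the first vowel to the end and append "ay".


Word: "stake"
Starts with consonant(s) → move to end, add 'ay'
Consonant cluster: "st"
Pig Latin = "akestay"


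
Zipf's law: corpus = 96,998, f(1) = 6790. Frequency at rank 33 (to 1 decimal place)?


Zipf's law: f(r) = f(1) / r
f(1) = 6790
f(33) = 6790 / 33
= 205.8 occurrences


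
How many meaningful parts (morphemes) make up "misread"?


Word: "misread"
Morphemes: mis- + read
Each morpheme carries meaning
= 2 morphemes


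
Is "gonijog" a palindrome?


Word: "gonijog"
Reversed: "gojinog"
Forward == Backward? gonijog != gojinog
Palindrome = No


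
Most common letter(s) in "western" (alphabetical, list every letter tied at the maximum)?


Word: "western"
Letter counts:
  'e': 2
  'n': 1
  'r': 1
  's': 1
  't': 1
  'w': 1
Maximum count = 2
Most frequent = 'e' (2 times each)


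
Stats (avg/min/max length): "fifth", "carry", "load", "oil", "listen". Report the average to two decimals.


Lengths: "fifth"=5, "carry"=5, "load"=4, "oil"=3, "listen"=6
Sum = 23, Count = 5
Average = 23/5 = 4.60
= avg=4.60, min=3, max=6


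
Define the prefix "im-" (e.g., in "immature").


Prefix: im-
Example: immature (im- + mature)
Meaning = not / into


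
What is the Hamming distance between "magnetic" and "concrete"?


Comparing character by character (same length = 8):
  Pos 0: 'm' vs 'c' !=
  Pos 1: 'a' vs 'o' !=
  Pos 2: 'g' vs 'n' !=
  Pos 3: 'n' vs 'c' !=
  Pos 4: 'e' vs 'r' !=
  Pos 5: 't' vs 'e' !=
  Pos 6: 'i' vs 't' !=
  Pos 7: 'c' vs 'e' !=
Hamming distance = 8


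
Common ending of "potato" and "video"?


Word 1: "potato"
Word 2: "video"
Comparing from end:
  Pos -1: 'o' == 'o'
  Pos -2: 't' != 'e' (stop)
LCS = "o" (length 1)


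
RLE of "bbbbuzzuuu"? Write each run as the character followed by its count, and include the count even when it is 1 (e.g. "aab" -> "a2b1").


String: "bbbbuzzuuu"
Scanning for consecutive runs:
  'b' x 4
  'u' x 1
  'z' x 2
  'u' x 3
RLE = "b4u1z2u3"


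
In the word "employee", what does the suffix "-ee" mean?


Suffix: -ee
As in: employee -> employ + -ee
Meaning = one who receives


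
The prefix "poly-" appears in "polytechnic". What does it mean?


Prefix: poly-
As in: polytechnic -> poly- + technic
Meaning = many


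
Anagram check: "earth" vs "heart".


Word 1: "earth" → sorted: aehrt
Word 2: "heart" → sorted: aehrt
Same letters? aehrt == aehrt
Anagram = Yes


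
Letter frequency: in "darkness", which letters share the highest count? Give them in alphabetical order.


Word: "darkness"
Letter counts:
  'a': 1
  'd': 1
  'e': 1
  'k': 1
  'n': 1
  'r': 1
  's': 2
Maximum count = 2
Most frequent = 's' (2 times each)


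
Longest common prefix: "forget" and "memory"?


Word 1: "forget"
Word 2: "memory"
Comparing from start:
  Pos 0: 'f' != 'm' (stop)
LCP = "" (length 0)


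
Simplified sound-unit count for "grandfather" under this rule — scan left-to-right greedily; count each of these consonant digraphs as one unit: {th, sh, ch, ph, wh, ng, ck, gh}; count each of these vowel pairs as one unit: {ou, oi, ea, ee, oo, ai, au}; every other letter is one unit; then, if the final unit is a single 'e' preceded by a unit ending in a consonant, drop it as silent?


Word: "grandfather" (11 letters)
Left-to-right scan:
  1. 'g' (letter)
  2. 'r' (letter)
  3. 'a' (letter)
  4. 'n' (letter)
  5. 'd' (letter)
  6. 'f' (letter)
  7. 'a' (letter)
  8. 'th' (digraph)
  9. 'e' (letter)
  10. 'r' (letter)
Units from scan: 10
Sound units = 10 units


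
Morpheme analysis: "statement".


Word: "statement"
Morphemes: state / -ment
Each morpheme carries meaning
= 2 morphemes


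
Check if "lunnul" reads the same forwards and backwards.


Word: "lunnul"
Reversed: "lunnul"
Forward == Backward? lunnul == lunnul
Palindrome = Yes
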